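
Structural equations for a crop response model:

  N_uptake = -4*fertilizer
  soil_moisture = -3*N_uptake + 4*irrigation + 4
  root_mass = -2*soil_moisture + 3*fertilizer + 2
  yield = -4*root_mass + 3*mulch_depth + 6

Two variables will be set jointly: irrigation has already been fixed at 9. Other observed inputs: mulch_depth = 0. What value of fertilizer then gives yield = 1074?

With irrigation held at 9:
Substituting into the soil_moisture equation gives soil_moisture = 12*fertilizer + 40.
Substituting into the root_mass equation gives root_mass = -21*fertilizer - 78.
yield becomes 84*fertilizer + 318.
Solve 84*fertilizer + 318 = 1074: fertilizer = (1074 - 318) / 84 = 9.

fertilizer = 9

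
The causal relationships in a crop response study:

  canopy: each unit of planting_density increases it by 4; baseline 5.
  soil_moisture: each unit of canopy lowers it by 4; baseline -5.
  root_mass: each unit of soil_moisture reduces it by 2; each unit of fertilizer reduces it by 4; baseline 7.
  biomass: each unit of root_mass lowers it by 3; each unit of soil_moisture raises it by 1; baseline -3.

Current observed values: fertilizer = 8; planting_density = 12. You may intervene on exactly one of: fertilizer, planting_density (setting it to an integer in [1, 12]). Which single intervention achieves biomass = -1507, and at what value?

set fertilizer = 3

Intervening on fertilizer: with other inputs at their observed values, biomass = 12*fertilizer - 1543. Solving for -1507 gives fertilizer = 3, within [1, 12].
Intervening on planting_density: biomass = -112*planting_density - 103. Reaching -1507 requires planting_density = 351/28, not an integer.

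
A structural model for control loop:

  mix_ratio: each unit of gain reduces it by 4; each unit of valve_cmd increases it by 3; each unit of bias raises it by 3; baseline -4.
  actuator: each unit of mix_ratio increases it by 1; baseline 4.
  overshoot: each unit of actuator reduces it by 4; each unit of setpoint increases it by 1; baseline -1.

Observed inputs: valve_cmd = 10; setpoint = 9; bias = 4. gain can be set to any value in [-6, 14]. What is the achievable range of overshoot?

Substituting into the mix_ratio equation gives mix_ratio = -4*gain + 38.
Substituting into the actuator equation gives actuator = -4*gain + 42.
Substituting into the overshoot equation gives overshoot = 16*gain - 160.
Linear in gain, so extremes are at the endpoints: gain = -6 gives overshoot = -256; gain = 14 gives overshoot = 64.

-256 to 64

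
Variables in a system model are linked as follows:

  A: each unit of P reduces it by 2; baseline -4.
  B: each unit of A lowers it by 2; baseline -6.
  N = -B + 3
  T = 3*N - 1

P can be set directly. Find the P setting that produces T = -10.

P = 1

Substituting into the B equation gives B = 4*P + 2.
Substituting into the N equation gives N = -4*P + 1.
Substituting into the T equation gives T = -12*P + 2.
Solve -12*P + 2 = -10: P = (-10 - 2) / -12 = 1.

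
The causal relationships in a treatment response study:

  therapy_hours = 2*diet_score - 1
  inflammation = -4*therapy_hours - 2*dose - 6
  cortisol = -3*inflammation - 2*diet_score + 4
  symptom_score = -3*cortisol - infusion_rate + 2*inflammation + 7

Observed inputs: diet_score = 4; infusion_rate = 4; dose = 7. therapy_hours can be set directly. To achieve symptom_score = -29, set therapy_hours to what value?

Intervening on therapy_hours fixes its value directly, overriding its dependence on diet_score.
Substituting into the inflammation equation gives inflammation = -4*therapy_hours - 20.
This gives cortisol = 12*therapy_hours + 56.
Substituting into the symptom_score equation gives symptom_score = -44*therapy_hours - 205.
Solve -44*therapy_hours - 205 = -29: therapy_hours = (-29 + 205) / -44 = -4.

therapy_hours = -4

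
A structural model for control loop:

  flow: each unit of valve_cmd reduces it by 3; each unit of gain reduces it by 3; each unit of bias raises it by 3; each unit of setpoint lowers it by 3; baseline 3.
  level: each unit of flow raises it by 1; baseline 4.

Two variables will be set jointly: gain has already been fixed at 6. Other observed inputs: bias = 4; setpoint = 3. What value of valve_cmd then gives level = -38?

With gain held at 6:
Substituting into the flow equation gives flow = -3*valve_cmd - 12.
Substituting into the level equation gives level = -3*valve_cmd - 8.
Solve -3*valve_cmd - 8 = -38: valve_cmd = (-38 + 8) / -3 = 10.

valve_cmd = 10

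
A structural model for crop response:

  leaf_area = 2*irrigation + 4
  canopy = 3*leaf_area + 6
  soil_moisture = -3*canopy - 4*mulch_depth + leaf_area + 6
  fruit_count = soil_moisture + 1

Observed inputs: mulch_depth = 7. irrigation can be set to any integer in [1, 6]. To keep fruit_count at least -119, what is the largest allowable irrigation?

irrigation = 3

Substituting into the canopy equation gives canopy = 6*irrigation + 18.
Substituting into the soil_moisture equation gives soil_moisture = -16*irrigation - 72.
Substituting into the fruit_count equation gives fruit_count = -16*irrigation - 71.
Require -16*irrigation - 71 ≥ -119, so irrigation ≤ 3.
The largest integer in [1, 6] satisfying this is 3.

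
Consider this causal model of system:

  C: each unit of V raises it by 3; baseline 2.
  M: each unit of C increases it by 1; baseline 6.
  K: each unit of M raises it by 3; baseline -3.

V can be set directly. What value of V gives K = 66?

Substituting into the M equation gives M = 3*V + 8.
This gives K = 9*V + 21.
Solve 9*V + 21 = 66: V = (66 - 21) / 9 = 5.

V = 5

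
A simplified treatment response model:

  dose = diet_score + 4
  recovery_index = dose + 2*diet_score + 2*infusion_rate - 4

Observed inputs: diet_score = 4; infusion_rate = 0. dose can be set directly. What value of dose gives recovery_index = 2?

Intervening on dose fixes its value directly, overriding its dependence on diet_score.
Substituting into the recovery_index equation gives recovery_index = dose + 4.
Solve dose + 4 = 2: dose = (2 - 4) / 1 = -2.

dose = -2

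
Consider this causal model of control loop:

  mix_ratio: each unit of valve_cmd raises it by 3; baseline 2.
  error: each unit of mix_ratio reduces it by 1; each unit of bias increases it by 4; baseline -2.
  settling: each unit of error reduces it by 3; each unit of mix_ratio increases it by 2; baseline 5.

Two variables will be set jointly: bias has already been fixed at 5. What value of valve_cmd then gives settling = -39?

With bias held at 5:
Substituting into the error equation gives error = -3*valve_cmd + 16.
Substituting into the settling equation gives settling = 15*valve_cmd - 39.
Solve 15*valve_cmd - 39 = -39: valve_cmd = (-39 + 39) / 15 = 0.

valve_cmd = 0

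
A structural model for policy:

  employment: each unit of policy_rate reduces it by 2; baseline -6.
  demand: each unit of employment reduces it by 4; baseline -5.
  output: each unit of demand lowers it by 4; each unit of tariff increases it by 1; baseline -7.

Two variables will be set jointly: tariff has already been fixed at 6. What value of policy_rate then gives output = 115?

policy_rate = -6

With tariff held at 6:
Substituting into the demand equation gives demand = 8*policy_rate + 19.
This gives output = -32*policy_rate - 77.
Solve -32*policy_rate - 77 = 115: policy_rate = (115 + 77) / -32 = -6.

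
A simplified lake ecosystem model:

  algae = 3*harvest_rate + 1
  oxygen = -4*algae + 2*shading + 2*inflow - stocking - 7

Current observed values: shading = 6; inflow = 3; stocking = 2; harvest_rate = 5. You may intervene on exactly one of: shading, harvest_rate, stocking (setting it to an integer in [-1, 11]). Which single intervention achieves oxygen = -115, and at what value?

Intervening on shading: oxygen = 2*shading - 67. Reaching -115 requires shading = -24, outside [-1, 11].
Intervening on harvest_rate: with other inputs at their observed values, oxygen = -12*harvest_rate + 5. Solving for -115 gives harvest_rate = 10, within [-1, 11].
Intervening on stocking: oxygen = -stocking - 53. Reaching -115 requires stocking = 62, outside [-1, 11].

set harvest_rate = 10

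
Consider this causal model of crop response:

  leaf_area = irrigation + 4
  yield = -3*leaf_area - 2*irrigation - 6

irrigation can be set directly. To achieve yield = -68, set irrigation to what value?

Substituting into the yield equation gives yield = -5*irrigation - 18.
Solve -5*irrigation - 18 = -68: irrigation = (-68 + 18) / -5 = 10.

irrigation = 10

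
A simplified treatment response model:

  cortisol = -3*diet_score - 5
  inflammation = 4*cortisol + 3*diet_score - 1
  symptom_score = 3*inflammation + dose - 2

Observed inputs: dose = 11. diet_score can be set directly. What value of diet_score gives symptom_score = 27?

Substituting into the inflammation equation gives inflammation = -9*diet_score - 21.
Substituting into the symptom_score equation gives symptom_score = -27*diet_score - 54.
Solve -27*diet_score - 54 = 27: diet_score = (27 + 54) / -27 = -3.

diet_score = -3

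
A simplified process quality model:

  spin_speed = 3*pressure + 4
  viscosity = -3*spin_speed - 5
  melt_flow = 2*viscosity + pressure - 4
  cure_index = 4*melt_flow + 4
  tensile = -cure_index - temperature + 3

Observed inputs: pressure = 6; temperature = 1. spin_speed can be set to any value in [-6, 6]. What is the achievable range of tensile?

Intervening on spin_speed fixes its value directly, overriding its dependence on pressure.
Substituting into the melt_flow equation gives melt_flow = -6*spin_speed - 8.
cure_index becomes -24*spin_speed - 28.
Substituting into the tensile equation gives tensile = 24*spin_speed + 30.
Linear in spin_speed, so extremes are at the endpoints: spin_speed = -6 gives tensile = -114; spin_speed = 6 gives tensile = 174.

-114 to 174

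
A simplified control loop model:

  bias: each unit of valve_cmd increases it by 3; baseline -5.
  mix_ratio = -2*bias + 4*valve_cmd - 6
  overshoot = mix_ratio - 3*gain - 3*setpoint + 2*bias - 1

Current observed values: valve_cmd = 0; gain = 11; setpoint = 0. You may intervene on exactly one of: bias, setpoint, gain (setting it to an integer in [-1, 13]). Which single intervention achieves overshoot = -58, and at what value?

Intervening on bias: the paths from bias to overshoot cancel (net effect zero), leaving overshoot = -40; -58 is unreachable this way.
Intervening on setpoint: with other inputs at their observed values, overshoot = -3*setpoint - 40. Solving for -58 gives setpoint = 6, within [-1, 13].
Intervening on gain: overshoot = -3*gain - 7. Reaching -58 requires gain = 17, outside [-1, 13].

set setpoint = 6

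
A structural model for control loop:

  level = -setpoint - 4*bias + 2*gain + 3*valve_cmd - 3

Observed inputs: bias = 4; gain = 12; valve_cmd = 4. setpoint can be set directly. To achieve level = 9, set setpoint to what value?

setpoint = 8

Substituting into the level equation gives level = -setpoint + 17.
Solve -setpoint + 17 = 9: setpoint = (9 - 17) / -1 = 8.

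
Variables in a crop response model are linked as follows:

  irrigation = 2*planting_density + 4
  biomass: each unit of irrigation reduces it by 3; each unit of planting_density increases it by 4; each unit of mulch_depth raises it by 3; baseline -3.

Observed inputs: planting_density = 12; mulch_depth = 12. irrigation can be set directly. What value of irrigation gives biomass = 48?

Intervening on irrigation fixes its value directly, overriding its dependence on planting_density.
Substituting into the biomass equation gives biomass = -3*irrigation + 81.
Solve -3*irrigation + 81 = 48: irrigation = (48 - 81) / -3 = 11.

irrigation = 11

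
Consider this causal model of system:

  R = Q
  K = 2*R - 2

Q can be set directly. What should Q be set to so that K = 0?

Q = 1

Substituting into the K equation gives K = 2*Q - 2.
Solve 2*Q - 2 = 0: Q = (0 + 2) / 2 = 1.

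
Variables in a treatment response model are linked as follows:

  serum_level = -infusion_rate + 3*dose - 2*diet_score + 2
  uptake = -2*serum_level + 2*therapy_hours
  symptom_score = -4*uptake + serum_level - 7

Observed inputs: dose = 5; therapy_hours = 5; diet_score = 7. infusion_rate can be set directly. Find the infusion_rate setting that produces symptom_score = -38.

infusion_rate = 2

Substituting into the serum_level equation gives serum_level = -infusion_rate + 3.
Substituting into the uptake equation gives uptake = 2*infusion_rate + 4.
Substituting into the symptom_score equation gives symptom_score = -9*infusion_rate - 20.
Solve -9*infusion_rate - 20 = -38: infusion_rate = (-38 + 20) / -9 = 2.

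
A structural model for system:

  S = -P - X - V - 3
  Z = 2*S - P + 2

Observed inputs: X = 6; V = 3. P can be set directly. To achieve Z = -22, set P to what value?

Substituting into the S equation gives S = -P - 12.
Z becomes -3*P - 22.
Solve -3*P - 22 = -22: P = (-22 + 22) / -3 = 0.

P = 0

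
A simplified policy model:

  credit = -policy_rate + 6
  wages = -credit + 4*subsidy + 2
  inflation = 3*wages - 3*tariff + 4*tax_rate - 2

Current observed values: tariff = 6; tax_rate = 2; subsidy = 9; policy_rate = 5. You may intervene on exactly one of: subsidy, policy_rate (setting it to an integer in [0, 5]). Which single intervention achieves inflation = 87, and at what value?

Intervening on subsidy: inflation = 12*subsidy - 9. Reaching 87 requires subsidy = 8, outside [0, 5].
Intervening on policy_rate: with other inputs at their observed values, inflation = 3*policy_rate + 84. Solving for 87 gives policy_rate = 1, within [0, 5].

set policy_rate = 1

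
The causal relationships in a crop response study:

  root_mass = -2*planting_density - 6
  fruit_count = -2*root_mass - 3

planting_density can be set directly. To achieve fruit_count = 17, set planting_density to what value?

planting_density = 2

Substituting into the fruit_count equation gives fruit_count = 4*planting_density + 9.
Solve 4*planting_density + 9 = 17: planting_density = (17 - 9) / 4 = 2.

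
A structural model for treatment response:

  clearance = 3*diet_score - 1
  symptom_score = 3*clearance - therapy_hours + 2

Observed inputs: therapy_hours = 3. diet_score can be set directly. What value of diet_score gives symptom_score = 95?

Substituting into the symptom_score equation gives symptom_score = 9*diet_score - 4.
Solve 9*diet_score - 4 = 95: diet_score = (95 + 4) / 9 = 11.

diet_score = 11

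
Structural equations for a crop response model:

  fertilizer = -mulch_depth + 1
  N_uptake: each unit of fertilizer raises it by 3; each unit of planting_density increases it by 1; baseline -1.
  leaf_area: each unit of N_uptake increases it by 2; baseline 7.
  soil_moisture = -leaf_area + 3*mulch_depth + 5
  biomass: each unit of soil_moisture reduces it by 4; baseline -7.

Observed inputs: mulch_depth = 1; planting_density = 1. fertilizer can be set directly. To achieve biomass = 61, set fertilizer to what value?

fertilizer = 3

Intervening on fertilizer fixes its value directly, overriding its dependence on mulch_depth.
Substituting into the N_uptake equation gives N_uptake = 3*fertilizer.
Substituting into the leaf_area equation gives leaf_area = 6*fertilizer + 7.
So soil_moisture = -6*fertilizer + 1.
This gives biomass = 24*fertilizer - 11.
Solve 24*fertilizer - 11 = 61: fertilizer = (61 + 11) / 24 = 3.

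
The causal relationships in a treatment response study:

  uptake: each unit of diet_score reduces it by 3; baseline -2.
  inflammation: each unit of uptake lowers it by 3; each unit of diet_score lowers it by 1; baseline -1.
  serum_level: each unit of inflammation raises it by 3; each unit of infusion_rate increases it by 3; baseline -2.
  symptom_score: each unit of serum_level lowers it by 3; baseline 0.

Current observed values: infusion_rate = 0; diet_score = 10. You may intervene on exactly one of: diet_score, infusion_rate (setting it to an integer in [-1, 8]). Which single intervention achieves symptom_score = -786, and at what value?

set infusion_rate = 3

Intervening on diet_score: symptom_score = -72*diet_score - 39. Reaching -786 requires diet_score = 83/8, not an integer.
Intervening on infusion_rate: with other inputs at their observed values, symptom_score = -9*infusion_rate - 759. Solving for -786 gives infusion_rate = 3, within [-1, 8].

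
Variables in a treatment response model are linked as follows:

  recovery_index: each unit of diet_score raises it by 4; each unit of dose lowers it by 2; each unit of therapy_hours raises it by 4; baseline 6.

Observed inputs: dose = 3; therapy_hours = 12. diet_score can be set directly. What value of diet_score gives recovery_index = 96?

diet_score = 12

Substituting into the recovery_index equation gives recovery_index = 4*diet_score + 48.
Solve 4*diet_score + 48 = 96: diet_score = (96 - 48) / 4 = 12.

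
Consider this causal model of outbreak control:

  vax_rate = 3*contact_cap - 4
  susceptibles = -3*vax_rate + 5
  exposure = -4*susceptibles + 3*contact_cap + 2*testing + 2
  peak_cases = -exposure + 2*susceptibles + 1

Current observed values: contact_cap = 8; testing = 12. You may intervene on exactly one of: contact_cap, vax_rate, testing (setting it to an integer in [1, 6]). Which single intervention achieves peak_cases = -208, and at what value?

Intervening on contact_cap: with other inputs at their observed values, peak_cases = -57*contact_cap + 77. Solving for -208 gives contact_cap = 5, within [1, 6].
Intervening on vax_rate: peak_cases = -18*vax_rate - 19. Reaching -208 requires vax_rate = 21/2, not an integer.
Intervening on testing: peak_cases = -2*testing - 355. Reaching -208 requires testing = -147/2, not an integer.

set contact_cap = 5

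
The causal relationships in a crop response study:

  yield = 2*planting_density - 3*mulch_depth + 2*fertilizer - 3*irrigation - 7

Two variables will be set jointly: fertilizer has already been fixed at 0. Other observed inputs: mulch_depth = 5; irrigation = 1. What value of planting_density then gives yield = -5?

planting_density = 10

With fertilizer held at 0:
Substituting into the yield equation gives yield = 2*planting_density - 25.
Solve 2*planting_density - 25 = -5: planting_density = (-5 + 25) / 2 = 10.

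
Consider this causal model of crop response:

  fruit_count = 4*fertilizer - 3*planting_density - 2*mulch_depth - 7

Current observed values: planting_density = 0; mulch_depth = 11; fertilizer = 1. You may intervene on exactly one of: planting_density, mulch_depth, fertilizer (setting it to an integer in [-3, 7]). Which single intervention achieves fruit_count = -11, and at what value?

Intervening on planting_density: fruit_count = -3*planting_density - 25. Reaching -11 requires planting_density = -14/3, not an integer.
Intervening on mulch_depth: with other inputs at their observed values, fruit_count = -2*mulch_depth - 3. Solving for -11 gives mulch_depth = 4, within [-3, 7].
Intervening on fertilizer: fruit_count = 4*fertilizer - 29. Reaching -11 requires fertilizer = 9/2, not an integer.

set mulch_depth = 4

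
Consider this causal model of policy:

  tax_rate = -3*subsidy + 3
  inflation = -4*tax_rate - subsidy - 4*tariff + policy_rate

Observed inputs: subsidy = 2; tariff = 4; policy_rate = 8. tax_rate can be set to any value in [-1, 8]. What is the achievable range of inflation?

-42 to -6

Intervening on tax_rate fixes its value directly, overriding its dependence on subsidy.
Substituting into the inflation equation gives inflation = -4*tax_rate - 10.
Linear in tax_rate, so extremes are at the endpoints: tax_rate = -1 gives inflation = -6; tax_rate = 8 gives inflation = -42.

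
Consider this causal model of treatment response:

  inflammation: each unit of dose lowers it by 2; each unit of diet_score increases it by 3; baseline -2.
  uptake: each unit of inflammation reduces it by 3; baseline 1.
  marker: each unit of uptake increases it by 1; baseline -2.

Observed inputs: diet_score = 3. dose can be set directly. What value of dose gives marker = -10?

Substituting into the inflammation equation gives inflammation = -2*dose + 7.
So uptake = 6*dose - 20.
Substituting into the marker equation gives marker = 6*dose - 22.
Solve 6*dose - 22 = -10: dose = (-10 + 22) / 6 = 2.

dose = 2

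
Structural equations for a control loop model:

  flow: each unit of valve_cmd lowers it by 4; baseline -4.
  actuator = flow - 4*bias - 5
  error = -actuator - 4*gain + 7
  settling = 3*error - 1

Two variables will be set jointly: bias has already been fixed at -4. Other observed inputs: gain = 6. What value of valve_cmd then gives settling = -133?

With bias held at -4:
Substituting into the actuator equation gives actuator = -4*valve_cmd + 7.
error becomes 4*valve_cmd - 24.
So settling = 12*valve_cmd - 73.
Solve 12*valve_cmd - 73 = -133: valve_cmd = (-133 + 73) / 12 = -5.

valve_cmd = -5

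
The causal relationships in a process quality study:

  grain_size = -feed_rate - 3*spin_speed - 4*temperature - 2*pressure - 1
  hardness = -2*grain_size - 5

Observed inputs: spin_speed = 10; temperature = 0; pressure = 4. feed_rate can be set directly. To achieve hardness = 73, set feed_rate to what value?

feed_rate = 0

Substituting into the grain_size equation gives grain_size = -feed_rate - 39.
Substituting into the hardness equation gives hardness = 2*feed_rate + 73.
Solve 2*feed_rate + 73 = 73: feed_rate = (73 - 73) / 2 = 0.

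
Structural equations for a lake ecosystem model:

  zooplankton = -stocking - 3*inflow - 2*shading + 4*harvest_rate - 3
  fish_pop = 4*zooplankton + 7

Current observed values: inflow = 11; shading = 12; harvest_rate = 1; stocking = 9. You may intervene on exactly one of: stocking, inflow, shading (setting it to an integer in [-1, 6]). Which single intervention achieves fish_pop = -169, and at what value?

Intervening on stocking: fish_pop = -4*stocking - 217. Reaching -169 requires stocking = -12, outside [-1, 6].
Intervening on inflow: with other inputs at their observed values, fish_pop = -12*inflow - 121. Solving for -169 gives inflow = 4, within [-1, 6].
Intervening on shading: fish_pop = -8*shading - 157. Reaching -169 requires shading = 3/2, not an integer.

set inflow = 4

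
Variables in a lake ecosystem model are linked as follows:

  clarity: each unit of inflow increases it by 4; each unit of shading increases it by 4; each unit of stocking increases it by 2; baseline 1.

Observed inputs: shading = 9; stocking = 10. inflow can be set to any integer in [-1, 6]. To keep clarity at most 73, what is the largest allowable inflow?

Substituting into the clarity equation gives clarity = 4*inflow + 57.
Require 4*inflow + 57 ≤ 73, so inflow ≤ 4.
The largest integer in [-1, 6] satisfying this is 4.

inflow = 4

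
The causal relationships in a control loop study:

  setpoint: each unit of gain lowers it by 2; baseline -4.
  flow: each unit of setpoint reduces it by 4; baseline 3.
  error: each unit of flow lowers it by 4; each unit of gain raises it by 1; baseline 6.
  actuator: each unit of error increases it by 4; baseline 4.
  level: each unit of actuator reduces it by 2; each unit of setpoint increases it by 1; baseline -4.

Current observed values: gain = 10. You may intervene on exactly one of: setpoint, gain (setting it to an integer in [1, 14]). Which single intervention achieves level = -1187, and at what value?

set setpoint = 9

Intervening on setpoint: with other inputs at their observed values, level = -127*setpoint - 44. Solving for -1187 gives setpoint = 9, within [1, 14].
Intervening on gain: level = 246*gain + 544. Reaching -1187 requires gain = -577/82, not an integer.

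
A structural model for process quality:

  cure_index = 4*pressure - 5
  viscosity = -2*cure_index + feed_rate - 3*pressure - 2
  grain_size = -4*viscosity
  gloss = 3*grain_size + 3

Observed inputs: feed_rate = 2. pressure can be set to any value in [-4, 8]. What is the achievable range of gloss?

-645 to 939

Substituting into the viscosity equation gives viscosity = -11*pressure + 10.
This gives grain_size = 44*pressure - 40.
So gloss = 132*pressure - 117.
Linear in pressure, so extremes are at the endpoints: pressure = -4 gives gloss = -645; pressure = 8 gives gloss = 939.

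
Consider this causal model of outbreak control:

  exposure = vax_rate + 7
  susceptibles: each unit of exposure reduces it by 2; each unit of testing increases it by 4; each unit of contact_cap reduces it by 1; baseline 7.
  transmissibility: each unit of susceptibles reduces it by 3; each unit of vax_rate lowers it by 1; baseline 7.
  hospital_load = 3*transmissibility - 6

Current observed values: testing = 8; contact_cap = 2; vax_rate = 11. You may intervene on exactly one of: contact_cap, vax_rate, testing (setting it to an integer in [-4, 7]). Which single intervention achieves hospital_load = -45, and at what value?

Intervening on contact_cap: with other inputs at their observed values, hospital_load = 9*contact_cap - 45. Solving for -45 gives contact_cap = 0, within [-4, 7].
Intervening on vax_rate: hospital_load = 15*vax_rate - 192. Reaching -45 requires vax_rate = 49/5, not an integer.
Intervening on testing: hospital_load = -36*testing + 261. Reaching -45 requires testing = 17/2, not an integer.

set contact_cap = 0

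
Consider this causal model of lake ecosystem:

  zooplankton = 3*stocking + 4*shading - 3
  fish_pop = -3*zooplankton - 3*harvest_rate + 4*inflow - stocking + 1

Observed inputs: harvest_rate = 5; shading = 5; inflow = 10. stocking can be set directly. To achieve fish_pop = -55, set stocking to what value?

Substituting into the zooplankton equation gives zooplankton = 3*stocking + 17.
So fish_pop = -10*stocking - 25.
Solve -10*stocking - 25 = -55: stocking = (-55 + 25) / -10 = 3.

stocking = 3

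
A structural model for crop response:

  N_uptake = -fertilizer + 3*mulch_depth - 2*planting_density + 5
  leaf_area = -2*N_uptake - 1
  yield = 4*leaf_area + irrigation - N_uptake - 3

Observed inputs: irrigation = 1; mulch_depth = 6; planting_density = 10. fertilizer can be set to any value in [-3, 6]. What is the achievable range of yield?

Substituting into the N_uptake equation gives N_uptake = -fertilizer + 3.
leaf_area becomes 2*fertilizer - 7.
Substituting into the yield equation gives yield = 9*fertilizer - 33.
Linear in fertilizer, so extremes are at the endpoints: fertilizer = -3 gives yield = -60; fertilizer = 6 gives yield = 21.

-60 to 21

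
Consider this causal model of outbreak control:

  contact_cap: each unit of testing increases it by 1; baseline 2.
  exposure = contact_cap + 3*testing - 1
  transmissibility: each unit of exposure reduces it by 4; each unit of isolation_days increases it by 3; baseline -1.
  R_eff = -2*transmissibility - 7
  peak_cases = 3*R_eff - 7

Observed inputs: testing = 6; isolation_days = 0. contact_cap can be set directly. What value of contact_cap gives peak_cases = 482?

Intervening on contact_cap fixes its value directly, overriding its dependence on testing.
Substituting into the exposure equation gives exposure = contact_cap + 17.
Substituting into the transmissibility equation gives transmissibility = -4*contact_cap - 69.
R_eff becomes 8*contact_cap + 131.
So peak_cases = 24*contact_cap + 386.
Solve 24*contact_cap + 386 = 482: contact_cap = (482 - 386) / 24 = 4.

contact_cap = 4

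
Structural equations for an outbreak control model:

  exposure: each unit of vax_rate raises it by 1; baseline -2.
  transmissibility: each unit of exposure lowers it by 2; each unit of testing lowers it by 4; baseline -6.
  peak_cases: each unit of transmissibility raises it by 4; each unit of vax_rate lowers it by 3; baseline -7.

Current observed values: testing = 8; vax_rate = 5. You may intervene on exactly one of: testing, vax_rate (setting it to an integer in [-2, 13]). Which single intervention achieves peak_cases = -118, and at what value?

Intervening on testing: with other inputs at their observed values, peak_cases = -16*testing - 70. Solving for -118 gives testing = 3, within [-2, 13].
Intervening on vax_rate: peak_cases = -11*vax_rate - 143. Reaching -118 requires vax_rate = -25/11, not an integer.

set testing = 3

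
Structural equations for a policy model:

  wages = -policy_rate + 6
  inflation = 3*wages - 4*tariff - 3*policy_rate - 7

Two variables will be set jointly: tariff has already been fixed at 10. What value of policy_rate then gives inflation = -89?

With tariff held at 10:
Substituting into the inflation equation gives inflation = -6*policy_rate - 29.
Solve -6*policy_rate - 29 = -89: policy_rate = (-89 + 29) / -6 = 10.

policy_rate = 10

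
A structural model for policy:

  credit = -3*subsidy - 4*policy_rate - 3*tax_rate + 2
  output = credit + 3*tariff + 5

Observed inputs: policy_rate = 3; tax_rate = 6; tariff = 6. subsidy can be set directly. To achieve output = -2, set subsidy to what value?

Substituting into the credit equation gives credit = -3*subsidy - 28.
This gives output = -3*subsidy - 5.
Solve -3*subsidy - 5 = -2: subsidy = (-2 + 5) / -3 = -1.

subsidy = -1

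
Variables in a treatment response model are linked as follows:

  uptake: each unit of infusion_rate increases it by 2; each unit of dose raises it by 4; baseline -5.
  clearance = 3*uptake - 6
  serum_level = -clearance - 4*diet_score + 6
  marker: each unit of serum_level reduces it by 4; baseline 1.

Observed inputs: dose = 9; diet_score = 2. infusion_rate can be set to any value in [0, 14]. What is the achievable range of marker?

Substituting into the uptake equation gives uptake = 2*infusion_rate + 31.
clearance becomes 6*infusion_rate + 87.
serum_level becomes -6*infusion_rate - 89.
So marker = 24*infusion_rate + 357.
Linear in infusion_rate, so extremes are at the endpoints: infusion_rate = 0 gives marker = 357; infusion_rate = 14 gives marker = 693.

357 to 693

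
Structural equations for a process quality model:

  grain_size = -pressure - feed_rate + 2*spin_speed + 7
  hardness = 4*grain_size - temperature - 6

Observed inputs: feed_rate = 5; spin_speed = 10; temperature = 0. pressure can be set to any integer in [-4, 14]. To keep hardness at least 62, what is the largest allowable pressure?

pressure = 5

Substituting into the grain_size equation gives grain_size = -pressure + 22.
Substituting into the hardness equation gives hardness = -4*pressure + 82.
Require -4*pressure + 82 ≥ 62, so pressure ≤ 5.
The largest integer in [-4, 14] satisfying this is 5.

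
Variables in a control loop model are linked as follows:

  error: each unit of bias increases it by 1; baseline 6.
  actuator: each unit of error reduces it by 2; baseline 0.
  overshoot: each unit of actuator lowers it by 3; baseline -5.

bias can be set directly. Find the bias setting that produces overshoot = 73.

Substituting into the actuator equation gives actuator = -2*bias - 12.
Substituting into the overshoot equation gives overshoot = 6*bias + 31.
Solve 6*bias + 31 = 73: bias = (73 - 31) / 6 = 7.

bias = 7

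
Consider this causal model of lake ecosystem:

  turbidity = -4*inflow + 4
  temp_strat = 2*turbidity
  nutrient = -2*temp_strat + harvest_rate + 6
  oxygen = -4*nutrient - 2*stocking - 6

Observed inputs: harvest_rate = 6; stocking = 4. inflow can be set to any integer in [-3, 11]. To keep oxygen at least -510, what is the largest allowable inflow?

inflow = 8

Substituting into the temp_strat equation gives temp_strat = -8*inflow + 8.
Substituting into the nutrient equation gives nutrient = 16*inflow - 4.
So oxygen = -64*inflow + 2.
Require -64*inflow + 2 ≥ -510, so inflow ≤ 8.
The largest integer in [-3, 11] satisfying this is 8.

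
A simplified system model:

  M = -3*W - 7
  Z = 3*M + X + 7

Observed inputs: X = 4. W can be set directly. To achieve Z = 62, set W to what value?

W = -8

Substituting into the Z equation gives Z = -9*W - 10.
Solve -9*W - 10 = 62: W = (62 + 10) / -9 = -8.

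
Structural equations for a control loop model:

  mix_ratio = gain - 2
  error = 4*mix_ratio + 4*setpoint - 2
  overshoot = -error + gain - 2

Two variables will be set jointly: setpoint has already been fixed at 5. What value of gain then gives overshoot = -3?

gain = -3

With setpoint held at 5:
Substituting into the error equation gives error = 4*gain + 10.
Substituting into the overshoot equation gives overshoot = -3*gain - 12.
Solve -3*gain - 12 = -3: gain = (-3 + 12) / -3 = -3.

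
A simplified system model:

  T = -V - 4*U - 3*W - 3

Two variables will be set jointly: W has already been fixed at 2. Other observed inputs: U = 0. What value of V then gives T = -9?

With W held at 2:
Substituting into the T equation gives T = -V - 9.
Solve -V - 9 = -9: V = (-9 + 9) / -1 = 0.

V = 0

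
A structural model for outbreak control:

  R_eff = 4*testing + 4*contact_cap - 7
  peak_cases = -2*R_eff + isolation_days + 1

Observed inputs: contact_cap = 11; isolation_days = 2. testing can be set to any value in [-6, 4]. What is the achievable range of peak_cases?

-103 to -23

Substituting into the R_eff equation gives R_eff = 4*testing + 37.
peak_cases becomes -8*testing - 71.
Linear in testing, so extremes are at the endpoints: testing = -6 gives peak_cases = -23; testing = 4 gives peak_cases = -103.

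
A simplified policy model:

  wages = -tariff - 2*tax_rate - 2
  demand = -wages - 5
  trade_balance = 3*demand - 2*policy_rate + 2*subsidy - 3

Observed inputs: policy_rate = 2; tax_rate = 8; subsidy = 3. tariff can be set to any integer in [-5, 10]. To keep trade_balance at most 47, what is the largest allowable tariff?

Substituting into the wages equation gives wages = -tariff - 18.
Substituting into the demand equation gives demand = tariff + 13.
So trade_balance = 3*tariff + 38.
Require 3*tariff + 38 ≤ 47, so tariff ≤ 3.
The largest integer in [-5, 10] satisfying this is 3.

tariff = 3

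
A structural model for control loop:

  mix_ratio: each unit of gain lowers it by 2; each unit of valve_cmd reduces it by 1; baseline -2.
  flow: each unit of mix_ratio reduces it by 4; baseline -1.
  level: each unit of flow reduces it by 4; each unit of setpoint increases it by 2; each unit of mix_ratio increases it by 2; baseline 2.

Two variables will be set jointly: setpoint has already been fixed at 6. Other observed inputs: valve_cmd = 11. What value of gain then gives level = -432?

With setpoint held at 6:
Substituting into the mix_ratio equation gives mix_ratio = -2*gain - 13.
So flow = 8*gain + 51.
Substituting into the level equation gives level = -36*gain - 216.
Solve -36*gain - 216 = -432: gain = (-432 + 216) / -36 = 6.

gain = 6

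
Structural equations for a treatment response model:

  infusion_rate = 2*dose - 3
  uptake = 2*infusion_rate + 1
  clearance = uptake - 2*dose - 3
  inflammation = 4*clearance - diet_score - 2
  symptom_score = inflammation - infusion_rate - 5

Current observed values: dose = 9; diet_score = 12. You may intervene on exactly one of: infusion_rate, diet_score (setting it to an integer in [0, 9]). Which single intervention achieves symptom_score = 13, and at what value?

set diet_score = 5

Intervening on infusion_rate: symptom_score = 7*infusion_rate - 99. Reaching 13 requires infusion_rate = 16, outside [0, 9].
Intervening on diet_score: with other inputs at their observed values, symptom_score = -diet_score + 18. Solving for 13 gives diet_score = 5, within [0, 9].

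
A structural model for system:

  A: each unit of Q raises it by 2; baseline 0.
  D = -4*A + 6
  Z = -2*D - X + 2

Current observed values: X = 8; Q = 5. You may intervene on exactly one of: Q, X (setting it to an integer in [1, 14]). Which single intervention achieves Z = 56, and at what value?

set X = 14

Intervening on Q: Z = 16*Q - 18. Reaching 56 requires Q = 37/8, not an integer.
Intervening on X: with other inputs at their observed values, Z = -X + 70. Solving for 56 gives X = 14, within [1, 14].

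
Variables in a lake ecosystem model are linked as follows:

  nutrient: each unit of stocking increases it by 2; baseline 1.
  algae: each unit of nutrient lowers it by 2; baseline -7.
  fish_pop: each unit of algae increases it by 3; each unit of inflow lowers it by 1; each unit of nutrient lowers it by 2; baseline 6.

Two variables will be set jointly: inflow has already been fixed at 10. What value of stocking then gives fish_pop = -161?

stocking = 8

With inflow held at 10:
Substituting into the algae equation gives algae = -4*stocking - 9.
fish_pop becomes -16*stocking - 33.
Solve -16*stocking - 33 = -161: stocking = (-161 + 33) / -16 = 8.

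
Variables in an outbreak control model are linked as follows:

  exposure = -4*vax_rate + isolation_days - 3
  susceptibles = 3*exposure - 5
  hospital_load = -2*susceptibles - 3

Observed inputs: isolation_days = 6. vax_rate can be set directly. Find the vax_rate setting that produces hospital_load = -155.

vax_rate = -6

Substituting into the exposure equation gives exposure = -4*vax_rate + 3.
Substituting into the susceptibles equation gives susceptibles = -12*vax_rate + 4.
This gives hospital_load = 24*vax_rate - 11.
Solve 24*vax_rate - 11 = -155: vax_rate = (-155 + 11) / 24 = -6.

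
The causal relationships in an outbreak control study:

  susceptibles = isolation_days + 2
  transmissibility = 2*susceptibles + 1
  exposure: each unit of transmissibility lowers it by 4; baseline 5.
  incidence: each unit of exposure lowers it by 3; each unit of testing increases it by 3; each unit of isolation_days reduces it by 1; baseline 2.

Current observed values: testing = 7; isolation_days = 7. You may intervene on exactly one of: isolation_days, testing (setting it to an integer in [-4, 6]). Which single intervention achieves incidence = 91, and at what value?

Intervening on isolation_days: with other inputs at their observed values, incidence = 23*isolation_days + 68. Solving for 91 gives isolation_days = 1, within [-4, 6].
Intervening on testing: incidence = 3*testing + 208. Reaching 91 requires testing = -39, outside [-4, 6].

set isolation_days = 1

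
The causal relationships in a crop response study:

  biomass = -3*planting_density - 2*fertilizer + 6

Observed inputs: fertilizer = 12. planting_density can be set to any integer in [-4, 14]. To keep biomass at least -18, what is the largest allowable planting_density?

planting_density = 0

Substituting into the biomass equation gives biomass = -3*planting_density - 18.
Require -3*planting_density - 18 ≥ -18, so planting_density ≤ 0.
The largest integer in [-4, 14] satisfying this is 0.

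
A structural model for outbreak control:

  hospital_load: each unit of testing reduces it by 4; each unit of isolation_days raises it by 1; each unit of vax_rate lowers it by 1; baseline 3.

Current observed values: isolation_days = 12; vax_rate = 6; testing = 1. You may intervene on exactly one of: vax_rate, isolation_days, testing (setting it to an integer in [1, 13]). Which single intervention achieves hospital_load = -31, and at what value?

Intervening on vax_rate: hospital_load = -vax_rate + 11. Reaching -31 requires vax_rate = 42, outside [1, 13].
Intervening on isolation_days: hospital_load = isolation_days - 7. Reaching -31 requires isolation_days = -24, outside [1, 13].
Intervening on testing: with other inputs at their observed values, hospital_load = -4*testing + 9. Solving for -31 gives testing = 10, within [1, 13].

set testing = 10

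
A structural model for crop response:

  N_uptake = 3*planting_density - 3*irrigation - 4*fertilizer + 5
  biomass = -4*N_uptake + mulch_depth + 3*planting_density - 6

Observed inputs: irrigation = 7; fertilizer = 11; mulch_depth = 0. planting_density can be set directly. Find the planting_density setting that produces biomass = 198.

planting_density = 4

Substituting into the N_uptake equation gives N_uptake = 3*planting_density - 60.
So biomass = -9*planting_density + 234.
Solve -9*planting_density + 234 = 198: planting_density = (198 - 234) / -9 = 4.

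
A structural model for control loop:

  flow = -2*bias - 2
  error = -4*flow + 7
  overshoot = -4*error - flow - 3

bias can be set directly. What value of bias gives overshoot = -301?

bias = 8

Substituting into the error equation gives error = 8*bias + 15.
Substituting into the overshoot equation gives overshoot = -30*bias - 61.
Solve -30*bias - 61 = -301: bias = (-301 + 61) / -30 = 8.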